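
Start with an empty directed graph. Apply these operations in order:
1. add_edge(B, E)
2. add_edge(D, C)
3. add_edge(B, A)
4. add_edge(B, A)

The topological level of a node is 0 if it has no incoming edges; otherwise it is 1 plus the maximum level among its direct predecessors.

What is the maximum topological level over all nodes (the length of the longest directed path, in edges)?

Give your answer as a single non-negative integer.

Op 1: add_edge(B, E). Edges now: 1
Op 2: add_edge(D, C). Edges now: 2
Op 3: add_edge(B, A). Edges now: 3
Op 4: add_edge(B, A) (duplicate, no change). Edges now: 3
Compute levels (Kahn BFS):
  sources (in-degree 0): B, D
  process B: level=0
    B->A: in-degree(A)=0, level(A)=1, enqueue
    B->E: in-degree(E)=0, level(E)=1, enqueue
  process D: level=0
    D->C: in-degree(C)=0, level(C)=1, enqueue
  process A: level=1
  process E: level=1
  process C: level=1
All levels: A:1, B:0, C:1, D:0, E:1
max level = 1

Answer: 1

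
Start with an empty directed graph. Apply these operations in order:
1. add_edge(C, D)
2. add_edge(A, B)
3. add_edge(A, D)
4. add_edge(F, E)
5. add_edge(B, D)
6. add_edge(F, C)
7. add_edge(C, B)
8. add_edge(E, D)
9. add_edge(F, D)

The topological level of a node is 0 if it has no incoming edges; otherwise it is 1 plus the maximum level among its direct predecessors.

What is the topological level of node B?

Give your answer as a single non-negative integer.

Op 1: add_edge(C, D). Edges now: 1
Op 2: add_edge(A, B). Edges now: 2
Op 3: add_edge(A, D). Edges now: 3
Op 4: add_edge(F, E). Edges now: 4
Op 5: add_edge(B, D). Edges now: 5
Op 6: add_edge(F, C). Edges now: 6
Op 7: add_edge(C, B). Edges now: 7
Op 8: add_edge(E, D). Edges now: 8
Op 9: add_edge(F, D). Edges now: 9
Compute levels (Kahn BFS):
  sources (in-degree 0): A, F
  process A: level=0
    A->B: in-degree(B)=1, level(B)>=1
    A->D: in-degree(D)=4, level(D)>=1
  process F: level=0
    F->C: in-degree(C)=0, level(C)=1, enqueue
    F->D: in-degree(D)=3, level(D)>=1
    F->E: in-degree(E)=0, level(E)=1, enqueue
  process C: level=1
    C->B: in-degree(B)=0, level(B)=2, enqueue
    C->D: in-degree(D)=2, level(D)>=2
  process E: level=1
    E->D: in-degree(D)=1, level(D)>=2
  process B: level=2
    B->D: in-degree(D)=0, level(D)=3, enqueue
  process D: level=3
All levels: A:0, B:2, C:1, D:3, E:1, F:0
level(B) = 2

Answer: 2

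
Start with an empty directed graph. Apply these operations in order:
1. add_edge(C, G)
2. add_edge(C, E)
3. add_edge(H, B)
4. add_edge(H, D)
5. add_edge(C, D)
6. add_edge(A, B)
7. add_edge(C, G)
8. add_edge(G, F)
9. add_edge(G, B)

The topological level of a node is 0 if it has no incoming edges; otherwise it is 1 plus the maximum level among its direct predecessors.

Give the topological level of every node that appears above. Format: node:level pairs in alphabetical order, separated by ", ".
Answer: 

Answer: A:0, B:2, C:0, D:1, E:1, F:2, G:1, H:0

Derivation:
Op 1: add_edge(C, G). Edges now: 1
Op 2: add_edge(C, E). Edges now: 2
Op 3: add_edge(H, B). Edges now: 3
Op 4: add_edge(H, D). Edges now: 4
Op 5: add_edge(C, D). Edges now: 5
Op 6: add_edge(A, B). Edges now: 6
Op 7: add_edge(C, G) (duplicate, no change). Edges now: 6
Op 8: add_edge(G, F). Edges now: 7
Op 9: add_edge(G, B). Edges now: 8
Compute levels (Kahn BFS):
  sources (in-degree 0): A, C, H
  process A: level=0
    A->B: in-degree(B)=2, level(B)>=1
  process C: level=0
    C->D: in-degree(D)=1, level(D)>=1
    C->E: in-degree(E)=0, level(E)=1, enqueue
    C->G: in-degree(G)=0, level(G)=1, enqueue
  process H: level=0
    H->B: in-degree(B)=1, level(B)>=1
    H->D: in-degree(D)=0, level(D)=1, enqueue
  process E: level=1
  process G: level=1
    G->B: in-degree(B)=0, level(B)=2, enqueue
    G->F: in-degree(F)=0, level(F)=2, enqueue
  process D: level=1
  process B: level=2
  process F: level=2
All levels: A:0, B:2, C:0, D:1, E:1, F:2, G:1, H:0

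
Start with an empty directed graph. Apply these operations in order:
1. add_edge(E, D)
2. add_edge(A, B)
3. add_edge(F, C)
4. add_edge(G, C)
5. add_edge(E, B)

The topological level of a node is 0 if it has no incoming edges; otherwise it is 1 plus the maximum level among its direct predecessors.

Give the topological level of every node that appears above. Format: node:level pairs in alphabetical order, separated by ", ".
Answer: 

Answer: A:0, B:1, C:1, D:1, E:0, F:0, G:0

Derivation:
Op 1: add_edge(E, D). Edges now: 1
Op 2: add_edge(A, B). Edges now: 2
Op 3: add_edge(F, C). Edges now: 3
Op 4: add_edge(G, C). Edges now: 4
Op 5: add_edge(E, B). Edges now: 5
Compute levels (Kahn BFS):
  sources (in-degree 0): A, E, F, G
  process A: level=0
    A->B: in-degree(B)=1, level(B)>=1
  process E: level=0
    E->B: in-degree(B)=0, level(B)=1, enqueue
    E->D: in-degree(D)=0, level(D)=1, enqueue
  process F: level=0
    F->C: in-degree(C)=1, level(C)>=1
  process G: level=0
    G->C: in-degree(C)=0, level(C)=1, enqueue
  process B: level=1
  process D: level=1
  process C: level=1
All levels: A:0, B:1, C:1, D:1, E:0, F:0, G:0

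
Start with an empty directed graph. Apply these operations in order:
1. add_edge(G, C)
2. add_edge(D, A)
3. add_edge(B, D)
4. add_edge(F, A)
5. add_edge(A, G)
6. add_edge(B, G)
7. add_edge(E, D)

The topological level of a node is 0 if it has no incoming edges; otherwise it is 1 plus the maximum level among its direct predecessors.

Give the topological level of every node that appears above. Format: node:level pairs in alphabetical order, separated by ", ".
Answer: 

Op 1: add_edge(G, C). Edges now: 1
Op 2: add_edge(D, A). Edges now: 2
Op 3: add_edge(B, D). Edges now: 3
Op 4: add_edge(F, A). Edges now: 4
Op 5: add_edge(A, G). Edges now: 5
Op 6: add_edge(B, G). Edges now: 6
Op 7: add_edge(E, D). Edges now: 7
Compute levels (Kahn BFS):
  sources (in-degree 0): B, E, F
  process B: level=0
    B->D: in-degree(D)=1, level(D)>=1
    B->G: in-degree(G)=1, level(G)>=1
  process E: level=0
    E->D: in-degree(D)=0, level(D)=1, enqueue
  process F: level=0
    F->A: in-degree(A)=1, level(A)>=1
  process D: level=1
    D->A: in-degree(A)=0, level(A)=2, enqueue
  process A: level=2
    A->G: in-degree(G)=0, level(G)=3, enqueue
  process G: level=3
    G->C: in-degree(C)=0, level(C)=4, enqueue
  process C: level=4
All levels: A:2, B:0, C:4, D:1, E:0, F:0, G:3

Answer: A:2, B:0, C:4, D:1, E:0, F:0, G:3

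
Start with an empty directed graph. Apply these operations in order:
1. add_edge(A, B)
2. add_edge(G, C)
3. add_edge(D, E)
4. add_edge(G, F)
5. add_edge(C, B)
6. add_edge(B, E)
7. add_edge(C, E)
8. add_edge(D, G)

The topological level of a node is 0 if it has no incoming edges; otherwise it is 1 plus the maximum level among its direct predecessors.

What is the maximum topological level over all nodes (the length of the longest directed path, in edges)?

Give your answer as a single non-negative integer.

Op 1: add_edge(A, B). Edges now: 1
Op 2: add_edge(G, C). Edges now: 2
Op 3: add_edge(D, E). Edges now: 3
Op 4: add_edge(G, F). Edges now: 4
Op 5: add_edge(C, B). Edges now: 5
Op 6: add_edge(B, E). Edges now: 6
Op 7: add_edge(C, E). Edges now: 7
Op 8: add_edge(D, G). Edges now: 8
Compute levels (Kahn BFS):
  sources (in-degree 0): A, D
  process A: level=0
    A->B: in-degree(B)=1, level(B)>=1
  process D: level=0
    D->E: in-degree(E)=2, level(E)>=1
    D->G: in-degree(G)=0, level(G)=1, enqueue
  process G: level=1
    G->C: in-degree(C)=0, level(C)=2, enqueue
    G->F: in-degree(F)=0, level(F)=2, enqueue
  process C: level=2
    C->B: in-degree(B)=0, level(B)=3, enqueue
    C->E: in-degree(E)=1, level(E)>=3
  process F: level=2
  process B: level=3
    B->E: in-degree(E)=0, level(E)=4, enqueue
  process E: level=4
All levels: A:0, B:3, C:2, D:0, E:4, F:2, G:1
max level = 4

Answer: 4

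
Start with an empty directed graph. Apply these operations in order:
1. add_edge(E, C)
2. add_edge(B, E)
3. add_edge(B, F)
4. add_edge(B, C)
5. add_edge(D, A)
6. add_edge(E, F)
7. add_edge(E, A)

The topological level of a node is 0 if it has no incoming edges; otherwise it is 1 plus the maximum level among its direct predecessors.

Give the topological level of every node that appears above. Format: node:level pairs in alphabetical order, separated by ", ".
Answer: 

Answer: A:2, B:0, C:2, D:0, E:1, F:2

Derivation:
Op 1: add_edge(E, C). Edges now: 1
Op 2: add_edge(B, E). Edges now: 2
Op 3: add_edge(B, F). Edges now: 3
Op 4: add_edge(B, C). Edges now: 4
Op 5: add_edge(D, A). Edges now: 5
Op 6: add_edge(E, F). Edges now: 6
Op 7: add_edge(E, A). Edges now: 7
Compute levels (Kahn BFS):
  sources (in-degree 0): B, D
  process B: level=0
    B->C: in-degree(C)=1, level(C)>=1
    B->E: in-degree(E)=0, level(E)=1, enqueue
    B->F: in-degree(F)=1, level(F)>=1
  process D: level=0
    D->A: in-degree(A)=1, level(A)>=1
  process E: level=1
    E->A: in-degree(A)=0, level(A)=2, enqueue
    E->C: in-degree(C)=0, level(C)=2, enqueue
    E->F: in-degree(F)=0, level(F)=2, enqueue
  process A: level=2
  process C: level=2
  process F: level=2
All levels: A:2, B:0, C:2, D:0, E:1, F:2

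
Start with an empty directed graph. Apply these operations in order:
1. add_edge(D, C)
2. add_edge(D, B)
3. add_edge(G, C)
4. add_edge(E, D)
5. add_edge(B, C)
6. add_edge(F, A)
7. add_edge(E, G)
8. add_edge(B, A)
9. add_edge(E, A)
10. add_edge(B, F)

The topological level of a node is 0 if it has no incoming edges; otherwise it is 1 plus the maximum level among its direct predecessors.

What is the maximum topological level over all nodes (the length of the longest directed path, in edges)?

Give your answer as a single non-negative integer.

Answer: 4

Derivation:
Op 1: add_edge(D, C). Edges now: 1
Op 2: add_edge(D, B). Edges now: 2
Op 3: add_edge(G, C). Edges now: 3
Op 4: add_edge(E, D). Edges now: 4
Op 5: add_edge(B, C). Edges now: 5
Op 6: add_edge(F, A). Edges now: 6
Op 7: add_edge(E, G). Edges now: 7
Op 8: add_edge(B, A). Edges now: 8
Op 9: add_edge(E, A). Edges now: 9
Op 10: add_edge(B, F). Edges now: 10
Compute levels (Kahn BFS):
  sources (in-degree 0): E
  process E: level=0
    E->A: in-degree(A)=2, level(A)>=1
    E->D: in-degree(D)=0, level(D)=1, enqueue
    E->G: in-degree(G)=0, level(G)=1, enqueue
  process D: level=1
    D->B: in-degree(B)=0, level(B)=2, enqueue
    D->C: in-degree(C)=2, level(C)>=2
  process G: level=1
    G->C: in-degree(C)=1, level(C)>=2
  process B: level=2
    B->A: in-degree(A)=1, level(A)>=3
    B->C: in-degree(C)=0, level(C)=3, enqueue
    B->F: in-degree(F)=0, level(F)=3, enqueue
  process C: level=3
  process F: level=3
    F->A: in-degree(A)=0, level(A)=4, enqueue
  process A: level=4
All levels: A:4, B:2, C:3, D:1, E:0, F:3, G:1
max level = 4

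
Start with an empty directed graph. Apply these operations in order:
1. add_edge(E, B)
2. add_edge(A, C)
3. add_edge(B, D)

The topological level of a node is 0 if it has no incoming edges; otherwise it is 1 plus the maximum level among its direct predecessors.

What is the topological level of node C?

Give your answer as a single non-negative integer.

Answer: 1

Derivation:
Op 1: add_edge(E, B). Edges now: 1
Op 2: add_edge(A, C). Edges now: 2
Op 3: add_edge(B, D). Edges now: 3
Compute levels (Kahn BFS):
  sources (in-degree 0): A, E
  process A: level=0
    A->C: in-degree(C)=0, level(C)=1, enqueue
  process E: level=0
    E->B: in-degree(B)=0, level(B)=1, enqueue
  process C: level=1
  process B: level=1
    B->D: in-degree(D)=0, level(D)=2, enqueue
  process D: level=2
All levels: A:0, B:1, C:1, D:2, E:0
level(C) = 1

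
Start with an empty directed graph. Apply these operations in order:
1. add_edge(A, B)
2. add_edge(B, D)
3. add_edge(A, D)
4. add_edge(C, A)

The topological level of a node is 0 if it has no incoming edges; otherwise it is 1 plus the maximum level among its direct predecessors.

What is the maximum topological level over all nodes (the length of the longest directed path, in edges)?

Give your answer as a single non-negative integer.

Answer: 3

Derivation:
Op 1: add_edge(A, B). Edges now: 1
Op 2: add_edge(B, D). Edges now: 2
Op 3: add_edge(A, D). Edges now: 3
Op 4: add_edge(C, A). Edges now: 4
Compute levels (Kahn BFS):
  sources (in-degree 0): C
  process C: level=0
    C->A: in-degree(A)=0, level(A)=1, enqueue
  process A: level=1
    A->B: in-degree(B)=0, level(B)=2, enqueue
    A->D: in-degree(D)=1, level(D)>=2
  process B: level=2
    B->D: in-degree(D)=0, level(D)=3, enqueue
  process D: level=3
All levels: A:1, B:2, C:0, D:3
max level = 3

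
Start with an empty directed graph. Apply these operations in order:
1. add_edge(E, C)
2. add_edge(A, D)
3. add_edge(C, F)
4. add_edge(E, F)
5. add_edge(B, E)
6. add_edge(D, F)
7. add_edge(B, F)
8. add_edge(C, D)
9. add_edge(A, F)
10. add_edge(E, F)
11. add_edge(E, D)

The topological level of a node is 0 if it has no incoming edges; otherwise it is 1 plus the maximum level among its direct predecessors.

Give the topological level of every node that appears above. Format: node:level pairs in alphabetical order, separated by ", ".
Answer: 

Answer: A:0, B:0, C:2, D:3, E:1, F:4

Derivation:
Op 1: add_edge(E, C). Edges now: 1
Op 2: add_edge(A, D). Edges now: 2
Op 3: add_edge(C, F). Edges now: 3
Op 4: add_edge(E, F). Edges now: 4
Op 5: add_edge(B, E). Edges now: 5
Op 6: add_edge(D, F). Edges now: 6
Op 7: add_edge(B, F). Edges now: 7
Op 8: add_edge(C, D). Edges now: 8
Op 9: add_edge(A, F). Edges now: 9
Op 10: add_edge(E, F) (duplicate, no change). Edges now: 9
Op 11: add_edge(E, D). Edges now: 10
Compute levels (Kahn BFS):
  sources (in-degree 0): A, B
  process A: level=0
    A->D: in-degree(D)=2, level(D)>=1
    A->F: in-degree(F)=4, level(F)>=1
  process B: level=0
    B->E: in-degree(E)=0, level(E)=1, enqueue
    B->F: in-degree(F)=3, level(F)>=1
  process E: level=1
    E->C: in-degree(C)=0, level(C)=2, enqueue
    E->D: in-degree(D)=1, level(D)>=2
    E->F: in-degree(F)=2, level(F)>=2
  process C: level=2
    C->D: in-degree(D)=0, level(D)=3, enqueue
    C->F: in-degree(F)=1, level(F)>=3
  process D: level=3
    D->F: in-degree(F)=0, level(F)=4, enqueue
  process F: level=4
All levels: A:0, B:0, C:2, D:3, E:1, F:4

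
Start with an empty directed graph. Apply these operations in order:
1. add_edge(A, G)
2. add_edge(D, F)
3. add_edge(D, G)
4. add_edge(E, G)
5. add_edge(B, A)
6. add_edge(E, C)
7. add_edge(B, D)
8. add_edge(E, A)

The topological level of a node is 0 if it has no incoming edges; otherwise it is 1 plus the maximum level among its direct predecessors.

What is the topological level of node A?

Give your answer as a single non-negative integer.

Op 1: add_edge(A, G). Edges now: 1
Op 2: add_edge(D, F). Edges now: 2
Op 3: add_edge(D, G). Edges now: 3
Op 4: add_edge(E, G). Edges now: 4
Op 5: add_edge(B, A). Edges now: 5
Op 6: add_edge(E, C). Edges now: 6
Op 7: add_edge(B, D). Edges now: 7
Op 8: add_edge(E, A). Edges now: 8
Compute levels (Kahn BFS):
  sources (in-degree 0): B, E
  process B: level=0
    B->A: in-degree(A)=1, level(A)>=1
    B->D: in-degree(D)=0, level(D)=1, enqueue
  process E: level=0
    E->A: in-degree(A)=0, level(A)=1, enqueue
    E->C: in-degree(C)=0, level(C)=1, enqueue
    E->G: in-degree(G)=2, level(G)>=1
  process D: level=1
    D->F: in-degree(F)=0, level(F)=2, enqueue
    D->G: in-degree(G)=1, level(G)>=2
  process A: level=1
    A->G: in-degree(G)=0, level(G)=2, enqueue
  process C: level=1
  process F: level=2
  process G: level=2
All levels: A:1, B:0, C:1, D:1, E:0, F:2, G:2
level(A) = 1

Answer: 1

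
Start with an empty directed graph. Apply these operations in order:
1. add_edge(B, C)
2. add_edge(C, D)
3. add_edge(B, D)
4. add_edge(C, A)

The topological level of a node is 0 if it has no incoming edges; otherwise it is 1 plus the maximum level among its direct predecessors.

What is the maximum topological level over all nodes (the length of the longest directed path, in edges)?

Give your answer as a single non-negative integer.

Answer: 2

Derivation:
Op 1: add_edge(B, C). Edges now: 1
Op 2: add_edge(C, D). Edges now: 2
Op 3: add_edge(B, D). Edges now: 3
Op 4: add_edge(C, A). Edges now: 4
Compute levels (Kahn BFS):
  sources (in-degree 0): B
  process B: level=0
    B->C: in-degree(C)=0, level(C)=1, enqueue
    B->D: in-degree(D)=1, level(D)>=1
  process C: level=1
    C->A: in-degree(A)=0, level(A)=2, enqueue
    C->D: in-degree(D)=0, level(D)=2, enqueue
  process A: level=2
  process D: level=2
All levels: A:2, B:0, C:1, D:2
max level = 2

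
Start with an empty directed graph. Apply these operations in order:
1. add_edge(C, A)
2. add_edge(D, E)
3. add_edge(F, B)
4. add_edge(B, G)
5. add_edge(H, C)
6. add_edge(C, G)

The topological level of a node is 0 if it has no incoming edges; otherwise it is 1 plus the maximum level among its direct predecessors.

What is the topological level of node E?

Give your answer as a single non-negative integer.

Op 1: add_edge(C, A). Edges now: 1
Op 2: add_edge(D, E). Edges now: 2
Op 3: add_edge(F, B). Edges now: 3
Op 4: add_edge(B, G). Edges now: 4
Op 5: add_edge(H, C). Edges now: 5
Op 6: add_edge(C, G). Edges now: 6
Compute levels (Kahn BFS):
  sources (in-degree 0): D, F, H
  process D: level=0
    D->E: in-degree(E)=0, level(E)=1, enqueue
  process F: level=0
    F->B: in-degree(B)=0, level(B)=1, enqueue
  process H: level=0
    H->C: in-degree(C)=0, level(C)=1, enqueue
  process E: level=1
  process B: level=1
    B->G: in-degree(G)=1, level(G)>=2
  process C: level=1
    C->A: in-degree(A)=0, level(A)=2, enqueue
    C->G: in-degree(G)=0, level(G)=2, enqueue
  process A: level=2
  process G: level=2
All levels: A:2, B:1, C:1, D:0, E:1, F:0, G:2, H:0
level(E) = 1

Answer: 1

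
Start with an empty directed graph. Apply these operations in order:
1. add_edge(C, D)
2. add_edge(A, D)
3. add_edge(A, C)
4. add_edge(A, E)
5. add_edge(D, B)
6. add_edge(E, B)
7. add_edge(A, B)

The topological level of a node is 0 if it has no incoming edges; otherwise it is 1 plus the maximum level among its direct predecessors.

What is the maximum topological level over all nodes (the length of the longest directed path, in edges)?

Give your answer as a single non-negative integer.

Answer: 3

Derivation:
Op 1: add_edge(C, D). Edges now: 1
Op 2: add_edge(A, D). Edges now: 2
Op 3: add_edge(A, C). Edges now: 3
Op 4: add_edge(A, E). Edges now: 4
Op 5: add_edge(D, B). Edges now: 5
Op 6: add_edge(E, B). Edges now: 6
Op 7: add_edge(A, B). Edges now: 7
Compute levels (Kahn BFS):
  sources (in-degree 0): A
  process A: level=0
    A->B: in-degree(B)=2, level(B)>=1
    A->C: in-degree(C)=0, level(C)=1, enqueue
    A->D: in-degree(D)=1, level(D)>=1
    A->E: in-degree(E)=0, level(E)=1, enqueue
  process C: level=1
    C->D: in-degree(D)=0, level(D)=2, enqueue
  process E: level=1
    E->B: in-degree(B)=1, level(B)>=2
  process D: level=2
    D->B: in-degree(B)=0, level(B)=3, enqueue
  process B: level=3
All levels: A:0, B:3, C:1, D:2, E:1
max level = 3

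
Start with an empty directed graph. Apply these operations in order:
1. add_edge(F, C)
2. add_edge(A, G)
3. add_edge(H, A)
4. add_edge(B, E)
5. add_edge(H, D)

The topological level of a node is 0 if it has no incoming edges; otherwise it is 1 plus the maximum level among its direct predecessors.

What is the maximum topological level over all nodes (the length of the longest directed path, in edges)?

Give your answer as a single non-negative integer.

Op 1: add_edge(F, C). Edges now: 1
Op 2: add_edge(A, G). Edges now: 2
Op 3: add_edge(H, A). Edges now: 3
Op 4: add_edge(B, E). Edges now: 4
Op 5: add_edge(H, D). Edges now: 5
Compute levels (Kahn BFS):
  sources (in-degree 0): B, F, H
  process B: level=0
    B->E: in-degree(E)=0, level(E)=1, enqueue
  process F: level=0
    F->C: in-degree(C)=0, level(C)=1, enqueue
  process H: level=0
    H->A: in-degree(A)=0, level(A)=1, enqueue
    H->D: in-degree(D)=0, level(D)=1, enqueue
  process E: level=1
  process C: level=1
  process A: level=1
    A->G: in-degree(G)=0, level(G)=2, enqueue
  process D: level=1
  process G: level=2
All levels: A:1, B:0, C:1, D:1, E:1, F:0, G:2, H:0
max level = 2

Answer: 2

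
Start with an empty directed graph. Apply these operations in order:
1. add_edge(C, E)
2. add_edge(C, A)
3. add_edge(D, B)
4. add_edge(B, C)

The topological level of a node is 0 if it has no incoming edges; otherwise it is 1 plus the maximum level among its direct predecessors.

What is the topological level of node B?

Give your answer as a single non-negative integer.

Answer: 1

Derivation:
Op 1: add_edge(C, E). Edges now: 1
Op 2: add_edge(C, A). Edges now: 2
Op 3: add_edge(D, B). Edges now: 3
Op 4: add_edge(B, C). Edges now: 4
Compute levels (Kahn BFS):
  sources (in-degree 0): D
  process D: level=0
    D->B: in-degree(B)=0, level(B)=1, enqueue
  process B: level=1
    B->C: in-degree(C)=0, level(C)=2, enqueue
  process C: level=2
    C->A: in-degree(A)=0, level(A)=3, enqueue
    C->E: in-degree(E)=0, level(E)=3, enqueue
  process A: level=3
  process E: level=3
All levels: A:3, B:1, C:2, D:0, E:3
level(B) = 1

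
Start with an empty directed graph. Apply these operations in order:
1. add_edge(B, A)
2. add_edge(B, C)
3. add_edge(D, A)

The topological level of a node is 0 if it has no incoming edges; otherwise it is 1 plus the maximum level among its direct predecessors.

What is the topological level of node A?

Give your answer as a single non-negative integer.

Op 1: add_edge(B, A). Edges now: 1
Op 2: add_edge(B, C). Edges now: 2
Op 3: add_edge(D, A). Edges now: 3
Compute levels (Kahn BFS):
  sources (in-degree 0): B, D
  process B: level=0
    B->A: in-degree(A)=1, level(A)>=1
    B->C: in-degree(C)=0, level(C)=1, enqueue
  process D: level=0
    D->A: in-degree(A)=0, level(A)=1, enqueue
  process C: level=1
  process A: level=1
All levels: A:1, B:0, C:1, D:0
level(A) = 1

Answer: 1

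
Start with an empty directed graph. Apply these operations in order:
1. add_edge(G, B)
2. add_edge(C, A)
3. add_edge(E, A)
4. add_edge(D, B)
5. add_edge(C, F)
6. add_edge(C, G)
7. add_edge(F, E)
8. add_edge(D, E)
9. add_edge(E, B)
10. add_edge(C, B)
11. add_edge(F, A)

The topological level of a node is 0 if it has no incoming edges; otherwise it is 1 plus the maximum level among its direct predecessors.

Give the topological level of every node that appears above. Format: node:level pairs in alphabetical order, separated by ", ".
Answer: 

Op 1: add_edge(G, B). Edges now: 1
Op 2: add_edge(C, A). Edges now: 2
Op 3: add_edge(E, A). Edges now: 3
Op 4: add_edge(D, B). Edges now: 4
Op 5: add_edge(C, F). Edges now: 5
Op 6: add_edge(C, G). Edges now: 6
Op 7: add_edge(F, E). Edges now: 7
Op 8: add_edge(D, E). Edges now: 8
Op 9: add_edge(E, B). Edges now: 9
Op 10: add_edge(C, B). Edges now: 10
Op 11: add_edge(F, A). Edges now: 11
Compute levels (Kahn BFS):
  sources (in-degree 0): C, D
  process C: level=0
    C->A: in-degree(A)=2, level(A)>=1
    C->B: in-degree(B)=3, level(B)>=1
    C->F: in-degree(F)=0, level(F)=1, enqueue
    C->G: in-degree(G)=0, level(G)=1, enqueue
  process D: level=0
    D->B: in-degree(B)=2, level(B)>=1
    D->E: in-degree(E)=1, level(E)>=1
  process F: level=1
    F->A: in-degree(A)=1, level(A)>=2
    F->E: in-degree(E)=0, level(E)=2, enqueue
  process G: level=1
    G->B: in-degree(B)=1, level(B)>=2
  process E: level=2
    E->A: in-degree(A)=0, level(A)=3, enqueue
    E->B: in-degree(B)=0, level(B)=3, enqueue
  process A: level=3
  process B: level=3
All levels: A:3, B:3, C:0, D:0, E:2, F:1, G:1

Answer: A:3, B:3, C:0, D:0, E:2, F:1, G:1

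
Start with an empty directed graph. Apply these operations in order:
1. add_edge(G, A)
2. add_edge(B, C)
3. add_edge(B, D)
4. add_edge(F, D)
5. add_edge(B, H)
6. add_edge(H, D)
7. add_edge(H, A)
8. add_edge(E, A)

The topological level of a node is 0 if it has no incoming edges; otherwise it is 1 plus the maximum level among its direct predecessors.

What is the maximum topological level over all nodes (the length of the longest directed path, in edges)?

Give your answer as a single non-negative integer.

Answer: 2

Derivation:
Op 1: add_edge(G, A). Edges now: 1
Op 2: add_edge(B, C). Edges now: 2
Op 3: add_edge(B, D). Edges now: 3
Op 4: add_edge(F, D). Edges now: 4
Op 5: add_edge(B, H). Edges now: 5
Op 6: add_edge(H, D). Edges now: 6
Op 7: add_edge(H, A). Edges now: 7
Op 8: add_edge(E, A). Edges now: 8
Compute levels (Kahn BFS):
  sources (in-degree 0): B, E, F, G
  process B: level=0
    B->C: in-degree(C)=0, level(C)=1, enqueue
    B->D: in-degree(D)=2, level(D)>=1
    B->H: in-degree(H)=0, level(H)=1, enqueue
  process E: level=0
    E->A: in-degree(A)=2, level(A)>=1
  process F: level=0
    F->D: in-degree(D)=1, level(D)>=1
  process G: level=0
    G->A: in-degree(A)=1, level(A)>=1
  process C: level=1
  process H: level=1
    H->A: in-degree(A)=0, level(A)=2, enqueue
    H->D: in-degree(D)=0, level(D)=2, enqueue
  process A: level=2
  process D: level=2
All levels: A:2, B:0, C:1, D:2, E:0, F:0, G:0, H:1
max level = 2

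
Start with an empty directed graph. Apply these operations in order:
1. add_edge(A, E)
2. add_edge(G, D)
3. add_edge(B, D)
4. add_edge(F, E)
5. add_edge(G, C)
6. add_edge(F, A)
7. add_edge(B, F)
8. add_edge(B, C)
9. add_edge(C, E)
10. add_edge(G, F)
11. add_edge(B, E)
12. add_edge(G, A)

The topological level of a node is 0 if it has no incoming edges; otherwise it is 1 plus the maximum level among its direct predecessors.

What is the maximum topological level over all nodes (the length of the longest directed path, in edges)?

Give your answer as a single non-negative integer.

Op 1: add_edge(A, E). Edges now: 1
Op 2: add_edge(G, D). Edges now: 2
Op 3: add_edge(B, D). Edges now: 3
Op 4: add_edge(F, E). Edges now: 4
Op 5: add_edge(G, C). Edges now: 5
Op 6: add_edge(F, A). Edges now: 6
Op 7: add_edge(B, F). Edges now: 7
Op 8: add_edge(B, C). Edges now: 8
Op 9: add_edge(C, E). Edges now: 9
Op 10: add_edge(G, F). Edges now: 10
Op 11: add_edge(B, E). Edges now: 11
Op 12: add_edge(G, A). Edges now: 12
Compute levels (Kahn BFS):
  sources (in-degree 0): B, G
  process B: level=0
    B->C: in-degree(C)=1, level(C)>=1
    B->D: in-degree(D)=1, level(D)>=1
    B->E: in-degree(E)=3, level(E)>=1
    B->F: in-degree(F)=1, level(F)>=1
  process G: level=0
    G->A: in-degree(A)=1, level(A)>=1
    G->C: in-degree(C)=0, level(C)=1, enqueue
    G->D: in-degree(D)=0, level(D)=1, enqueue
    G->F: in-degree(F)=0, level(F)=1, enqueue
  process C: level=1
    C->E: in-degree(E)=2, level(E)>=2
  process D: level=1
  process F: level=1
    F->A: in-degree(A)=0, level(A)=2, enqueue
    F->E: in-degree(E)=1, level(E)>=2
  process A: level=2
    A->E: in-degree(E)=0, level(E)=3, enqueue
  process E: level=3
All levels: A:2, B:0, C:1, D:1, E:3, F:1, G:0
max level = 3

Answer: 3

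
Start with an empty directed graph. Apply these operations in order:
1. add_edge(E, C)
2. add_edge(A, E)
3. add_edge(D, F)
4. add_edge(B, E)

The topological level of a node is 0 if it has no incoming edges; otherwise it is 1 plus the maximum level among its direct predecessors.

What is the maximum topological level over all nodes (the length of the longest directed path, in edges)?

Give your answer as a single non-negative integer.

Op 1: add_edge(E, C). Edges now: 1
Op 2: add_edge(A, E). Edges now: 2
Op 3: add_edge(D, F). Edges now: 3
Op 4: add_edge(B, E). Edges now: 4
Compute levels (Kahn BFS):
  sources (in-degree 0): A, B, D
  process A: level=0
    A->E: in-degree(E)=1, level(E)>=1
  process B: level=0
    B->E: in-degree(E)=0, level(E)=1, enqueue
  process D: level=0
    D->F: in-degree(F)=0, level(F)=1, enqueue
  process E: level=1
    E->C: in-degree(C)=0, level(C)=2, enqueue
  process F: level=1
  process C: level=2
All levels: A:0, B:0, C:2, D:0, E:1, F:1
max level = 2

Answer: 2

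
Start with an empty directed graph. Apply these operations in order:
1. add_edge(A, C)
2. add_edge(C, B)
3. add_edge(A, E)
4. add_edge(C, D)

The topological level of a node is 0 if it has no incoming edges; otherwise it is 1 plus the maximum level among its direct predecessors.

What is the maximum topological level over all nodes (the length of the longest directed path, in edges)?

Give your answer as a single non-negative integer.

Answer: 2

Derivation:
Op 1: add_edge(A, C). Edges now: 1
Op 2: add_edge(C, B). Edges now: 2
Op 3: add_edge(A, E). Edges now: 3
Op 4: add_edge(C, D). Edges now: 4
Compute levels (Kahn BFS):
  sources (in-degree 0): A
  process A: level=0
    A->C: in-degree(C)=0, level(C)=1, enqueue
    A->E: in-degree(E)=0, level(E)=1, enqueue
  process C: level=1
    C->B: in-degree(B)=0, level(B)=2, enqueue
    C->D: in-degree(D)=0, level(D)=2, enqueue
  process E: level=1
  process B: level=2
  process D: level=2
All levels: A:0, B:2, C:1, D:2, E:1
max level = 2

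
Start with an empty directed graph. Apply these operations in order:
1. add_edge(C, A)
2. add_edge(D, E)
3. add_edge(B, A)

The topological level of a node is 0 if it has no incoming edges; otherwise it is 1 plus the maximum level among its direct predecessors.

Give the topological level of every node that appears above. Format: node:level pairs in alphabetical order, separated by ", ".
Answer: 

Op 1: add_edge(C, A). Edges now: 1
Op 2: add_edge(D, E). Edges now: 2
Op 3: add_edge(B, A). Edges now: 3
Compute levels (Kahn BFS):
  sources (in-degree 0): B, C, D
  process B: level=0
    B->A: in-degree(A)=1, level(A)>=1
  process C: level=0
    C->A: in-degree(A)=0, level(A)=1, enqueue
  process D: level=0
    D->E: in-degree(E)=0, level(E)=1, enqueue
  process A: level=1
  process E: level=1
All levels: A:1, B:0, C:0, D:0, E:1

Answer: A:1, B:0, C:0, D:0, E:1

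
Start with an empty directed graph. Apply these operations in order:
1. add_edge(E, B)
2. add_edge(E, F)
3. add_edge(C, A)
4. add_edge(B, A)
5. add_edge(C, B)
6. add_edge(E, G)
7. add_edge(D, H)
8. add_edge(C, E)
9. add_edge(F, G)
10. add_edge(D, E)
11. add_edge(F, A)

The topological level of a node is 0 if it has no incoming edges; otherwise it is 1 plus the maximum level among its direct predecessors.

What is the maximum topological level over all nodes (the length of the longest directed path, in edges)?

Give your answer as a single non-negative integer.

Answer: 3

Derivation:
Op 1: add_edge(E, B). Edges now: 1
Op 2: add_edge(E, F). Edges now: 2
Op 3: add_edge(C, A). Edges now: 3
Op 4: add_edge(B, A). Edges now: 4
Op 5: add_edge(C, B). Edges now: 5
Op 6: add_edge(E, G). Edges now: 6
Op 7: add_edge(D, H). Edges now: 7
Op 8: add_edge(C, E). Edges now: 8
Op 9: add_edge(F, G). Edges now: 9
Op 10: add_edge(D, E). Edges now: 10
Op 11: add_edge(F, A). Edges now: 11
Compute levels (Kahn BFS):
  sources (in-degree 0): C, D
  process C: level=0
    C->A: in-degree(A)=2, level(A)>=1
    C->B: in-degree(B)=1, level(B)>=1
    C->E: in-degree(E)=1, level(E)>=1
  process D: level=0
    D->E: in-degree(E)=0, level(E)=1, enqueue
    D->H: in-degree(H)=0, level(H)=1, enqueue
  process E: level=1
    E->B: in-degree(B)=0, level(B)=2, enqueue
    E->F: in-degree(F)=0, level(F)=2, enqueue
    E->G: in-degree(G)=1, level(G)>=2
  process H: level=1
  process B: level=2
    B->A: in-degree(A)=1, level(A)>=3
  process F: level=2
    F->A: in-degree(A)=0, level(A)=3, enqueue
    F->G: in-degree(G)=0, level(G)=3, enqueue
  process A: level=3
  process G: level=3
All levels: A:3, B:2, C:0, D:0, E:1, F:2, G:3, H:1
max level = 3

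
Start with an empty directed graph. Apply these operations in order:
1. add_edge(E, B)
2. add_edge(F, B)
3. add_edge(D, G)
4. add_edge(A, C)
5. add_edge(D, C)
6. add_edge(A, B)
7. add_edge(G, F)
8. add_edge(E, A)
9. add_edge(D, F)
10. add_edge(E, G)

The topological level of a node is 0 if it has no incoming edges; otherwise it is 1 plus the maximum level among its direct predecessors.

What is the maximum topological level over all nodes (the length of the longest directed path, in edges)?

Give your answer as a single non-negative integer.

Answer: 3

Derivation:
Op 1: add_edge(E, B). Edges now: 1
Op 2: add_edge(F, B). Edges now: 2
Op 3: add_edge(D, G). Edges now: 3
Op 4: add_edge(A, C). Edges now: 4
Op 5: add_edge(D, C). Edges now: 5
Op 6: add_edge(A, B). Edges now: 6
Op 7: add_edge(G, F). Edges now: 7
Op 8: add_edge(E, A). Edges now: 8
Op 9: add_edge(D, F). Edges now: 9
Op 10: add_edge(E, G). Edges now: 10
Compute levels (Kahn BFS):
  sources (in-degree 0): D, E
  process D: level=0
    D->C: in-degree(C)=1, level(C)>=1
    D->F: in-degree(F)=1, level(F)>=1
    D->G: in-degree(G)=1, level(G)>=1
  process E: level=0
    E->A: in-degree(A)=0, level(A)=1, enqueue
    E->B: in-degree(B)=2, level(B)>=1
    E->G: in-degree(G)=0, level(G)=1, enqueue
  process A: level=1
    A->B: in-degree(B)=1, level(B)>=2
    A->C: in-degree(C)=0, level(C)=2, enqueue
  process G: level=1
    G->F: in-degree(F)=0, level(F)=2, enqueue
  process C: level=2
  process F: level=2
    F->B: in-degree(B)=0, level(B)=3, enqueue
  process B: level=3
All levels: A:1, B:3, C:2, D:0, E:0, F:2, G:1
max level = 3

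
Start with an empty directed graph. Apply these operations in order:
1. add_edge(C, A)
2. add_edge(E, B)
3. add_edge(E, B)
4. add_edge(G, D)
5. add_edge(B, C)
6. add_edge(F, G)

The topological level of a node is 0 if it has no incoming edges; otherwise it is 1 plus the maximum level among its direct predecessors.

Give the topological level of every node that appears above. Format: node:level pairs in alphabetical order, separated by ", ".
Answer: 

Answer: A:3, B:1, C:2, D:2, E:0, F:0, G:1

Derivation:
Op 1: add_edge(C, A). Edges now: 1
Op 2: add_edge(E, B). Edges now: 2
Op 3: add_edge(E, B) (duplicate, no change). Edges now: 2
Op 4: add_edge(G, D). Edges now: 3
Op 5: add_edge(B, C). Edges now: 4
Op 6: add_edge(F, G). Edges now: 5
Compute levels (Kahn BFS):
  sources (in-degree 0): E, F
  process E: level=0
    E->B: in-degree(B)=0, level(B)=1, enqueue
  process F: level=0
    F->G: in-degree(G)=0, level(G)=1, enqueue
  process B: level=1
    B->C: in-degree(C)=0, level(C)=2, enqueue
  process G: level=1
    G->D: in-degree(D)=0, level(D)=2, enqueue
  process C: level=2
    C->A: in-degree(A)=0, level(A)=3, enqueue
  process D: level=2
  process A: level=3
All levels: A:3, B:1, C:2, D:2, E:0, F:0, G:1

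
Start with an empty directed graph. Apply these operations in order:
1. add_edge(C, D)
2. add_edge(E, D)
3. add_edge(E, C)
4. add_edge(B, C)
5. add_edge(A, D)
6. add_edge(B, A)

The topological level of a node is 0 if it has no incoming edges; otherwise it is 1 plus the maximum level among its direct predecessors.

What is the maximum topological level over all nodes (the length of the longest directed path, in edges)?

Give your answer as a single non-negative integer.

Op 1: add_edge(C, D). Edges now: 1
Op 2: add_edge(E, D). Edges now: 2
Op 3: add_edge(E, C). Edges now: 3
Op 4: add_edge(B, C). Edges now: 4
Op 5: add_edge(A, D). Edges now: 5
Op 6: add_edge(B, A). Edges now: 6
Compute levels (Kahn BFS):
  sources (in-degree 0): B, E
  process B: level=0
    B->A: in-degree(A)=0, level(A)=1, enqueue
    B->C: in-degree(C)=1, level(C)>=1
  process E: level=0
    E->C: in-degree(C)=0, level(C)=1, enqueue
    E->D: in-degree(D)=2, level(D)>=1
  process A: level=1
    A->D: in-degree(D)=1, level(D)>=2
  process C: level=1
    C->D: in-degree(D)=0, level(D)=2, enqueue
  process D: level=2
All levels: A:1, B:0, C:1, D:2, E:0
max level = 2

Answer: 2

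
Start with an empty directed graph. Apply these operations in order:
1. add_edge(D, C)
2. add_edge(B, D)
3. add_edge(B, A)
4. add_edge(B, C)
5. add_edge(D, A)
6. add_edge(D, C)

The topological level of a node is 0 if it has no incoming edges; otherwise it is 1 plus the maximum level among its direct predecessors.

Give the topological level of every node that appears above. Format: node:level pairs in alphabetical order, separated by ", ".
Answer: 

Answer: A:2, B:0, C:2, D:1

Derivation:
Op 1: add_edge(D, C). Edges now: 1
Op 2: add_edge(B, D). Edges now: 2
Op 3: add_edge(B, A). Edges now: 3
Op 4: add_edge(B, C). Edges now: 4
Op 5: add_edge(D, A). Edges now: 5
Op 6: add_edge(D, C) (duplicate, no change). Edges now: 5
Compute levels (Kahn BFS):
  sources (in-degree 0): B
  process B: level=0
    B->A: in-degree(A)=1, level(A)>=1
    B->C: in-degree(C)=1, level(C)>=1
    B->D: in-degree(D)=0, level(D)=1, enqueue
  process D: level=1
    D->A: in-degree(A)=0, level(A)=2, enqueue
    D->C: in-degree(C)=0, level(C)=2, enqueue
  process A: level=2
  process C: level=2
All levels: A:2, B:0, C:2, D:1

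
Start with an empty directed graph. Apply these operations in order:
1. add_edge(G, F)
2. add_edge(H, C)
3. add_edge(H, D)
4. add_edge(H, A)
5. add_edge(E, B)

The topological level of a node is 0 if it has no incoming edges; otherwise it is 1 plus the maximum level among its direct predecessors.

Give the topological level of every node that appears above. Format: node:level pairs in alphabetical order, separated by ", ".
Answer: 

Answer: A:1, B:1, C:1, D:1, E:0, F:1, G:0, H:0

Derivation:
Op 1: add_edge(G, F). Edges now: 1
Op 2: add_edge(H, C). Edges now: 2
Op 3: add_edge(H, D). Edges now: 3
Op 4: add_edge(H, A). Edges now: 4
Op 5: add_edge(E, B). Edges now: 5
Compute levels (Kahn BFS):
  sources (in-degree 0): E, G, H
  process E: level=0
    E->B: in-degree(B)=0, level(B)=1, enqueue
  process G: level=0
    G->F: in-degree(F)=0, level(F)=1, enqueue
  process H: level=0
    H->A: in-degree(A)=0, level(A)=1, enqueue
    H->C: in-degree(C)=0, level(C)=1, enqueue
    H->D: in-degree(D)=0, level(D)=1, enqueue
  process B: level=1
  process F: level=1
  process A: level=1
  process C: level=1
  process D: level=1
All levels: A:1, B:1, C:1, D:1, E:0, F:1, G:0, H:0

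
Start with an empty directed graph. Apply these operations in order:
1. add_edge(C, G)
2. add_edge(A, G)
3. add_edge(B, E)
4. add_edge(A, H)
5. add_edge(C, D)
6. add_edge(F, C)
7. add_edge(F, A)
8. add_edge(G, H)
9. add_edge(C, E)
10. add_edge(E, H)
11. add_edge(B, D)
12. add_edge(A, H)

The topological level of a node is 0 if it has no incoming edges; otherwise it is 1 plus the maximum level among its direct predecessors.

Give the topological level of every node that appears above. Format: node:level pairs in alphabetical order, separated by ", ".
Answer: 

Op 1: add_edge(C, G). Edges now: 1
Op 2: add_edge(A, G). Edges now: 2
Op 3: add_edge(B, E). Edges now: 3
Op 4: add_edge(A, H). Edges now: 4
Op 5: add_edge(C, D). Edges now: 5
Op 6: add_edge(F, C). Edges now: 6
Op 7: add_edge(F, A). Edges now: 7
Op 8: add_edge(G, H). Edges now: 8
Op 9: add_edge(C, E). Edges now: 9
Op 10: add_edge(E, H). Edges now: 10
Op 11: add_edge(B, D). Edges now: 11
Op 12: add_edge(A, H) (duplicate, no change). Edges now: 11
Compute levels (Kahn BFS):
  sources (in-degree 0): B, F
  process B: level=0
    B->D: in-degree(D)=1, level(D)>=1
    B->E: in-degree(E)=1, level(E)>=1
  process F: level=0
    F->A: in-degree(A)=0, level(A)=1, enqueue
    F->C: in-degree(C)=0, level(C)=1, enqueue
  process A: level=1
    A->G: in-degree(G)=1, level(G)>=2
    A->H: in-degree(H)=2, level(H)>=2
  process C: level=1
    C->D: in-degree(D)=0, level(D)=2, enqueue
    C->E: in-degree(E)=0, level(E)=2, enqueue
    C->G: in-degree(G)=0, level(G)=2, enqueue
  process D: level=2
  process E: level=2
    E->H: in-degree(H)=1, level(H)>=3
  process G: level=2
    G->H: in-degree(H)=0, level(H)=3, enqueue
  process H: level=3
All levels: A:1, B:0, C:1, D:2, E:2, F:0, G:2, H:3

Answer: A:1, B:0, C:1, D:2, E:2, F:0, G:2, H:3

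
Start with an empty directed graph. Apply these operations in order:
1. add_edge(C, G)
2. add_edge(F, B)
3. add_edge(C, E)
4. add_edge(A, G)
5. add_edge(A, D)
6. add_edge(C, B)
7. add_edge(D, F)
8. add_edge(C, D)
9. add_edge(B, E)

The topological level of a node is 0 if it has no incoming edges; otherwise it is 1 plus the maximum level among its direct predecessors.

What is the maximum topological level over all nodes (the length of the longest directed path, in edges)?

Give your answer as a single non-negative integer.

Op 1: add_edge(C, G). Edges now: 1
Op 2: add_edge(F, B). Edges now: 2
Op 3: add_edge(C, E). Edges now: 3
Op 4: add_edge(A, G). Edges now: 4
Op 5: add_edge(A, D). Edges now: 5
Op 6: add_edge(C, B). Edges now: 6
Op 7: add_edge(D, F). Edges now: 7
Op 8: add_edge(C, D). Edges now: 8
Op 9: add_edge(B, E). Edges now: 9
Compute levels (Kahn BFS):
  sources (in-degree 0): A, C
  process A: level=0
    A->D: in-degree(D)=1, level(D)>=1
    A->G: in-degree(G)=1, level(G)>=1
  process C: level=0
    C->B: in-degree(B)=1, level(B)>=1
    C->D: in-degree(D)=0, level(D)=1, enqueue
    C->E: in-degree(E)=1, level(E)>=1
    C->G: in-degree(G)=0, level(G)=1, enqueue
  process D: level=1
    D->F: in-degree(F)=0, level(F)=2, enqueue
  process G: level=1
  process F: level=2
    F->B: in-degree(B)=0, level(B)=3, enqueue
  process B: level=3
    B->E: in-degree(E)=0, level(E)=4, enqueue
  process E: level=4
All levels: A:0, B:3, C:0, D:1, E:4, F:2, G:1
max level = 4

Answer: 4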